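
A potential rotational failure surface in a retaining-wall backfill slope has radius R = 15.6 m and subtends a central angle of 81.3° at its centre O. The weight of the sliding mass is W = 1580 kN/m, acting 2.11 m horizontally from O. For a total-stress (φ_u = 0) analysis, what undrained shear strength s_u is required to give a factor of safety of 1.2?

FS = s_u·L_a·R / (W·d), so s_u = FS·W·d / (L_a·R).
Arc length L_a = R·θ = 15.6·(81.3°·π/180) = 15.6·1.4190 = 22.14 m
s_u = 1.2·1580·2.11 / (22.14·15.6) = 4000.6 / 345.32 = 11.59 kPa

s_u = 11.6 kPa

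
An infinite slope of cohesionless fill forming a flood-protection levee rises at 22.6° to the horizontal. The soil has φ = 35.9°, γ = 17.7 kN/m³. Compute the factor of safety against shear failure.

FS = 1.74

For a dry cohesionless infinite slope the factor of safety is FS = tanφ / tanβ.
FS = tan35.9° / tan22.6° = 0.7239 / 0.4163 = 1.739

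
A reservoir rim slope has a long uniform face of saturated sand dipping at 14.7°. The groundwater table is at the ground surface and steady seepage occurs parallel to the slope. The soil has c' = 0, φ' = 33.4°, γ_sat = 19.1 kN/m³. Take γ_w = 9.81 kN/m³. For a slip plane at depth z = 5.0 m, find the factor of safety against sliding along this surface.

FS = 1.22

With seepage parallel to the slope and the water table at the surface, the effective normal stress on the slip plane uses the buoyant unit weight γ' = γ_sat − γ_w while the driving shear stress uses γ_sat:
FS = [c' + γ' z cos²β tanφ'] / [γ_sat z sinβ cosβ]
(For c' = 0 this reduces to FS = (γ'/γ_sat)·tanφ'/tanβ.)
γ' = 19.1 − 9.81 = 9.29 kN/m³
Numerator = 0.0 + 9.29·5.0·cos²14.7°·tan33.4° = 0.0 + 9.29·5.0·0.9356·0.6594 = 28.656 kPa
Denominator = 19.1·5.0·sin14.7°·cos14.7° = 19.1·5.0·0.2538·0.9673 = 23.441 kPa
FS = 28.656 / 23.441 = 1.222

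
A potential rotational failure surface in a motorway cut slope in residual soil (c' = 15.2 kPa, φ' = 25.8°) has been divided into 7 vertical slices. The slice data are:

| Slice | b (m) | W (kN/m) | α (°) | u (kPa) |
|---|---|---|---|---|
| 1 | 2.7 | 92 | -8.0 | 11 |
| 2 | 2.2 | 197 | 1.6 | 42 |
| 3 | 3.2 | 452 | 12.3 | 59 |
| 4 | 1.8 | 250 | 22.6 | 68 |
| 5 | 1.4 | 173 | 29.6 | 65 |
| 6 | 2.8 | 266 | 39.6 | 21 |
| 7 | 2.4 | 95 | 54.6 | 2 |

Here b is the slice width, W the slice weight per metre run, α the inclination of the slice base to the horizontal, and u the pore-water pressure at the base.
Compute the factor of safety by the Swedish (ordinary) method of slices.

FS = 1.26

Ordinary method of slices: FS = Σ[c'·Δl_i + (W_i cosα_i − u_i·Δl_i)·tanφ'] / Σ W_i sinα_i, with Δl_i = b_i / cosα_i.
Slice 1: Δl = 2.7/cos(-8.0°) = 2.727 m; N'_1 = 92·cos(-8.0°) − 11·2.727 = 61.1; c'Δl = 41.44; W sinα = -12.8
Slice 2: Δl = 2.2/cos1.6° = 2.201 m; N'_2 = 197·cos1.6° − 42·2.201 = 104.5; c'Δl = 33.45; W sinα = 5.5
Slice 3: Δl = 3.2/cos12.3° = 3.275 m; N'_3 = 452·cos12.3° − 59·3.275 = 248.4; c'Δl = 49.78; W sinα = 96.3
Slice 4: Δl = 1.8/cos22.6° = 1.950 m; N'_4 = 250·cos22.6° − 68·1.950 = 98.2; c'Δl = 29.64; W sinα = 96.1
Slice 5: Δl = 1.4/cos29.6° = 1.610 m; N'_5 = 173·cos29.6° − 65·1.610 = 45.8; c'Δl = 24.47; W sinα = 85.5
Slice 6: Δl = 2.8/cos39.6° = 3.634 m; N'_6 = 266·cos39.6° − 21·3.634 = 128.6; c'Δl = 55.24; W sinα = 169.6
Slice 7: Δl = 2.4/cos54.6° = 4.143 m; N'_7 = 95·cos54.6° − 2·4.143 = 46.7; c'Δl = 62.97; W sinα = 77.4
Σc'Δl = 297.0 kN/m; ΣN' = 733.4 kN/m; ΣW sinα = 517.5 kN/m
Resisting = 297.0 + 733.4·tan25.8° = 297.0 + 354.5 = 651.5 kN/m
FS = 651.5 / 517.5 = 1.259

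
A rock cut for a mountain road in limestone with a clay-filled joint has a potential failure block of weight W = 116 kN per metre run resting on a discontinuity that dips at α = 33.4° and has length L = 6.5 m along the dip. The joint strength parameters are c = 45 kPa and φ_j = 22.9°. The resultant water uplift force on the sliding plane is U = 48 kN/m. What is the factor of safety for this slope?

FS = 4.90

Resolving the block weight along and normal to the plane and applying the Mohr–Coulomb strength on the joint:
N' = W cosα − U = 116·cos33.4° − 48 = 48.8 kN/m
Driving force T = W sinα = 116·sin33.4° = 63.9 kN/m
Resisting force R = c·L + N'·tanφ_j = 45·6.5 + 48.8·tan22.9° = 292.5 + 20.6 = 313.1 kN/m
FS = R / T = 313.1 / 63.9 = 4.904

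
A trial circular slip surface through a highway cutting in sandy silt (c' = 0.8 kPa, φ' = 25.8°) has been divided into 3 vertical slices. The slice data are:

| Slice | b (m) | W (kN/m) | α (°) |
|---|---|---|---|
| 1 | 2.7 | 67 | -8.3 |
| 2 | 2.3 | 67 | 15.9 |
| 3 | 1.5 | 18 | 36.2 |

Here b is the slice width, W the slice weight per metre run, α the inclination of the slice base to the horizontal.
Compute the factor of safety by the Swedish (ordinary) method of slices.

FS = 3.92

Ordinary method of slices: FS = Σ[c'·Δl_i + (W_i cosα_i)·tanφ'] / Σ W_i sinα_i, with Δl_i = b_i / cosα_i.
Slice 1: Δl = 2.7/cos(-8.3°) = 2.729 m; N'_1 = 67·cos(-8.3°) = 66.3; c'Δl = 2.18; W sinα = -9.7
Slice 2: Δl = 2.3/cos15.9° = 2.391 m; N'_2 = 67·cos15.9° = 64.4; c'Δl = 1.91; W sinα = 18.4
Slice 3: Δl = 1.5/cos36.2° = 1.859 m; N'_3 = 18·cos36.2° = 14.5; c'Δl = 1.49; W sinα = 10.6
Σc'Δl = 5.6 kN/m; ΣN' = 145.3 kN/m; ΣW sinα = 19.3 kN/m
Resisting = 5.6 + 145.3·tan25.8° = 5.6 + 70.2 = 75.8 kN/m
FS = 75.8 / 19.3 = 3.925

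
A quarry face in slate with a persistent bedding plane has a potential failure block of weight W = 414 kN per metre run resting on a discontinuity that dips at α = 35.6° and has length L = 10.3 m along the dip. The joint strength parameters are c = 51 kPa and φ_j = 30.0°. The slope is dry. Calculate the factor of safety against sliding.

Resolving the block weight along and normal to the plane and applying the Mohr–Coulomb strength on the joint:
N' = W cosα = 414·cos35.6° = 336.6 kN/m
Driving force T = W sinα = 414·sin35.6° = 241.0 kN/m
Resisting force R = c·L + N'·tanφ_j = 51·10.3 + 336.6·tan30.0° = 525.3 + 194.3 = 719.6 kN/m
FS = R / T = 719.6 / 241.0 = 2.986

FS = 2.99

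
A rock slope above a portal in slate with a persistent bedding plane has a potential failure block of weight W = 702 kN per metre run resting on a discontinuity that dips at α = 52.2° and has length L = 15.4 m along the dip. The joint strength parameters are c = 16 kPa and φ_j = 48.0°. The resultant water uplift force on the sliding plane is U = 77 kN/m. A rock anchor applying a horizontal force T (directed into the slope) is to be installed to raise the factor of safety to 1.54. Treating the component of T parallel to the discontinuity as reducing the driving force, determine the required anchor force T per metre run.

Resolving forces along and normal to the sliding plane, with the horizontal anchor force T adding T·sinα to the effective normal force and T·cosα acting up the plane against the driving force:
FS = [cL + (W cosα − U + T sinα) tanφ_j] / [W sinα − T cosα]
Without the anchor: N' = 353.3 kN/m, driving T_d = 554.7 kN/m, resisting R = 16·15.4 + 353.3·tan48.0° = 638.7 kN/m, FS = 1.15.
Setting FS = 1.54 and solving for T:
1.54·(554.7 − T cos52.2°) = 638.7 + T sin52.2°·tan48.0°
T·(sin52.2°·tan48.0° + 1.54·cos52.2°) = 1.54·554.7 − 638.7
T·(0.7902·1.1106 + 1.54·0.6129) = 854.2 − 638.7 = 215.5
T·1.8214 = 215.5
T = 118.3 kN/m

T = 118 kN/m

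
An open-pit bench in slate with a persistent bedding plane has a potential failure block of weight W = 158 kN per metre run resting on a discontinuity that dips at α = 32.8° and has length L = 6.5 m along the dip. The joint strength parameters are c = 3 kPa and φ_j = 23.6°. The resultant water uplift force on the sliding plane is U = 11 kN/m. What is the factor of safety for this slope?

Resolving the block weight along and normal to the plane and applying the Mohr–Coulomb strength on the joint:
N' = W cosα − U = 158·cos32.8° − 11 = 121.8 kN/m
Driving force T = W sinα = 158·sin32.8° = 85.6 kN/m
Resisting force R = c·L + N'·tanφ_j = 3·6.5 + 121.8·tan23.6° = 19.5 + 53.2 = 72.7 kN/m
FS = R / T = 72.7 / 85.6 = 0.850

FS = 0.85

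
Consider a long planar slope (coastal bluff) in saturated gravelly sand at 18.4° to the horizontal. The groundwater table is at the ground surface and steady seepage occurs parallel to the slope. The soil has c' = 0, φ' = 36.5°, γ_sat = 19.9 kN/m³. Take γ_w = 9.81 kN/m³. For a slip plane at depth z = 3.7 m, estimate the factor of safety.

With seepage parallel to the slope and the water table at the surface, the effective normal stress on the slip plane uses the buoyant unit weight γ' = γ_sat − γ_w while the driving shear stress uses γ_sat:
FS = [c' + γ' z cos²β tanφ'] / [γ_sat z sinβ cosβ]
(For c' = 0 this reduces to FS = (γ'/γ_sat)·tanφ'/tanβ.)
γ' = 19.9 − 9.81 = 10.09 kN/m³
Numerator = 0.0 + 10.09·3.7·cos²18.4°·tan36.5° = 0.0 + 10.09·3.7·0.9004·0.7400 = 24.873 kPa
Denominator = 19.9·3.7·sin18.4°·cos18.4° = 19.9·3.7·0.3156·0.9489 = 22.053 kPa
FS = 24.873 / 22.053 = 1.128

FS = 1.13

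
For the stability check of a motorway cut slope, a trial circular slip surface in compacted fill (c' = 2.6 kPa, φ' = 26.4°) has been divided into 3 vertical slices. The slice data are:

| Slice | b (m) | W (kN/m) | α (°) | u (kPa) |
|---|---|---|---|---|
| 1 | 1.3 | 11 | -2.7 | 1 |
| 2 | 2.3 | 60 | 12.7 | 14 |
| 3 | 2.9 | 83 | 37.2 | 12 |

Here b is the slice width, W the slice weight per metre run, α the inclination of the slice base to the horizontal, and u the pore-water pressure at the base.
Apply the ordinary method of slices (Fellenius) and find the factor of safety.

Ordinary method of slices: FS = Σ[c'·Δl_i + (W_i cosα_i − u_i·Δl_i)·tanφ'] / Σ W_i sinα_i, with Δl_i = b_i / cosα_i.
Slice 1: Δl = 1.3/cos(-2.7°) = 1.301 m; N'_1 = 11·cos(-2.7°) − 1·1.301 = 9.7; c'Δl = 3.38; W sinα = -0.5
Slice 2: Δl = 2.3/cos12.7° = 2.358 m; N'_2 = 60·cos12.7° − 14·2.358 = 25.5; c'Δl = 6.13; W sinα = 13.2
Slice 3: Δl = 2.9/cos37.2° = 3.641 m; N'_3 = 83·cos37.2° − 12·3.641 = 22.4; c'Δl = 9.47; W sinα = 50.2
Σc'Δl = 19.0 kN/m; ΣN' = 57.6 kN/m; ΣW sinα = 62.9 kN/m
Resisting = 19.0 + 57.6·tan26.4° = 19.0 + 28.6 = 47.6 kN/m
FS = 47.6 / 62.9 = 0.757

FS = 0.76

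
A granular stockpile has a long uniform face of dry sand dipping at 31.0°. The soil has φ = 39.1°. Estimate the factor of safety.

FS = 1.35

For a dry cohesionless infinite slope the factor of safety is FS = tanφ / tanβ.
FS = tan39.1° / tan31.0° = 0.8127 / 0.6009 = 1.353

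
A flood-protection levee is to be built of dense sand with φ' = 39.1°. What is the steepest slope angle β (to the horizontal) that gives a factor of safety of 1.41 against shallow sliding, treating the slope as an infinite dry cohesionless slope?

β = 30.0°

For an infinite dry cohesionless slope FS = tanφ'/tanβ, so tanβ = tanφ' / FS.
tanβ = tan39.1° / 1.41 = 0.8127 / 1.41 = 0.5764
β = arctan(0.5764) = 29.96°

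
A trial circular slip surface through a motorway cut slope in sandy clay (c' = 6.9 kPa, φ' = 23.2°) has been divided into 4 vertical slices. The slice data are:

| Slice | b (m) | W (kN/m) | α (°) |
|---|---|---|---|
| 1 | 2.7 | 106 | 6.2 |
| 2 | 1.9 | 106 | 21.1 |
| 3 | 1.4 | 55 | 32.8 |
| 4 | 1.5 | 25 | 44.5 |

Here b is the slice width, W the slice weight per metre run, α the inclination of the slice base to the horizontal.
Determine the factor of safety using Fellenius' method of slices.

FS = 1.79

Ordinary method of slices: FS = Σ[c'·Δl_i + (W_i cosα_i)·tanφ'] / Σ W_i sinα_i, with Δl_i = b_i / cosα_i.
Slice 1: Δl = 2.7/cos6.2° = 2.716 m; N'_1 = 106·cos6.2° = 105.4; c'Δl = 18.74; W sinα = 11.4
Slice 2: Δl = 1.9/cos21.1° = 2.037 m; N'_2 = 106·cos21.1° = 98.9; c'Δl = 14.05; W sinα = 38.2
Slice 3: Δl = 1.4/cos32.8° = 1.666 m; N'_3 = 55·cos32.8° = 46.2; c'Δl = 11.49; W sinα = 29.8
Slice 4: Δl = 1.5/cos44.5° = 2.103 m; N'_4 = 25·cos44.5° = 17.8; c'Δl = 14.51; W sinα = 17.5
Σc'Δl = 58.8 kN/m; ΣN' = 268.3 kN/m; ΣW sinα = 96.9 kN/m
Resisting = 58.8 + 268.3·tan23.2° = 58.8 + 115.0 = 173.8 kN/m
FS = 173.8 / 96.9 = 1.793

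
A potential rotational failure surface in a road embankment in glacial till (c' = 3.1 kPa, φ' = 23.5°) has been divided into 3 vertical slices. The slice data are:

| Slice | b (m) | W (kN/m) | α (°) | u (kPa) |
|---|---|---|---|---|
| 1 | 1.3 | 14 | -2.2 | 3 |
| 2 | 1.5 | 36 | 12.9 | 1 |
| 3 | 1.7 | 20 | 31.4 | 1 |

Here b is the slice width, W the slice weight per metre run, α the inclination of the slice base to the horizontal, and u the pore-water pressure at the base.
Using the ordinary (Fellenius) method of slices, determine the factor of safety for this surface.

FS = 2.26

Ordinary method of slices: FS = Σ[c'·Δl_i + (W_i cosα_i − u_i·Δl_i)·tanφ'] / Σ W_i sinα_i, with Δl_i = b_i / cosα_i.
Slice 1: Δl = 1.3/cos(-2.2°) = 1.301 m; N'_1 = 14·cos(-2.2°) − 3·1.301 = 10.1; c'Δl = 4.03; W sinα = -0.5
Slice 2: Δl = 1.5/cos12.9° = 1.539 m; N'_2 = 36·cos12.9° − 1·1.539 = 33.6; c'Δl = 4.77; W sinα = 8.0
Slice 3: Δl = 1.7/cos31.4° = 1.992 m; N'_3 = 20·cos31.4° − 1·1.992 = 15.1; c'Δl = 6.17; W sinα = 10.4
Σc'Δl = 15.0 kN/m; ΣN' = 58.7 kN/m; ΣW sinα = 17.9 kN/m
Resisting = 15.0 + 58.7·tan23.5° = 15.0 + 25.5 = 40.5 kN/m
FS = 40.5 / 17.9 = 2.261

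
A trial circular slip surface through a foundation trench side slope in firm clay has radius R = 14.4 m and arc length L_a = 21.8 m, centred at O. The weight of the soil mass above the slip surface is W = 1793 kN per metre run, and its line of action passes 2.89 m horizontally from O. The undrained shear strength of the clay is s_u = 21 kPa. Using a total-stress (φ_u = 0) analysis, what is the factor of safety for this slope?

Taking moments about the centre O, the resisting moment is provided by the undrained shear strength acting along the arc:
M_R = s_u·L_a·R = 21·21.80·14.4 = 6592.3 kN·m/m
M_D = W·d = 1793·2.89 = 5181.8 kN·m/m
FS = M_R / M_D = 6592.3 / 5181.8 = 1.272

FS = 1.27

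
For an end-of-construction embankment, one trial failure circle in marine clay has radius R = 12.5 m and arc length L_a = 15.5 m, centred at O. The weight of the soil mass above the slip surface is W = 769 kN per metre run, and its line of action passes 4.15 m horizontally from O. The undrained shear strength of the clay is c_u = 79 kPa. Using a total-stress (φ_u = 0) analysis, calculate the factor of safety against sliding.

FS = 4.80

Taking moments about the centre O, the resisting moment is provided by the undrained shear strength acting along the arc:
M_R = c_u·L_a·R = 79·15.50·12.5 = 15306.2 kN·m/m
M_D = W·d = 769·4.15 = 3191.4 kN·m/m
FS = M_R / M_D = 15306.2 / 3191.4 = 4.796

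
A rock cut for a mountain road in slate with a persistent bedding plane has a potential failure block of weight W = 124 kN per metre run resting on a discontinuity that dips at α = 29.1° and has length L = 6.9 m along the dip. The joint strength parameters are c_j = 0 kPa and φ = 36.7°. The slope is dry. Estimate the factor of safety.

FS = 1.34

Resolving the block weight along and normal to the plane and applying the Mohr–Coulomb strength on the joint:
N' = W cosα = 124·cos29.1° = 108.3 kN/m
Driving force T = W sinα = 124·sin29.1° = 60.3 kN/m
Resisting force R = c_j·L + N'·tanφ = 0·6.9 + 108.3·tan36.7° = 0.0 + 80.8 = 80.8 kN/m
FS = R / T = 80.8 / 60.3 = 1.339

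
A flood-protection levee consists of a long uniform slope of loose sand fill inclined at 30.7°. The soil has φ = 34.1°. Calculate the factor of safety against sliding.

FS = 1.14

For a dry cohesionless infinite slope the factor of safety is FS = tanφ / tanβ.
FS = tan34.1° / tan30.7° = 0.6771 / 0.5938 = 1.140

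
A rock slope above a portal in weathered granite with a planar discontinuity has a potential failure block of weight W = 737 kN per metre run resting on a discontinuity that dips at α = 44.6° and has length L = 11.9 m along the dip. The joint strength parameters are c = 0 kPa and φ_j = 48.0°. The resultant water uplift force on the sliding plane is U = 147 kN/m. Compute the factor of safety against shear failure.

Resolving the block weight along and normal to the plane and applying the Mohr–Coulomb strength on the joint:
N' = W cosα − U = 737·cos44.6° − 147 = 377.8 kN/m
Driving force T = W sinα = 737·sin44.6° = 517.5 kN/m
Resisting force R = c·L + N'·tanφ_j = 0·11.9 + 377.8·tan48.0° = 0.0 + 419.5 = 419.5 kN/m
FS = R / T = 419.5 / 517.5 = 0.811

FS = 0.81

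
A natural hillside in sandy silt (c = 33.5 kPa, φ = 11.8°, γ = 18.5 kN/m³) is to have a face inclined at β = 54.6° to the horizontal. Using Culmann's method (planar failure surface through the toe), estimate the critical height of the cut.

Culmann's analysis gives the critical failure plane at α_cr = (β + φ)/2 = (54.6 + 11.8)/2 = 33.2°, and the critical height
H_c = (4c/γ) · sinβ cosφ / [1 − cos(β − φ)]
    = (4·33.5/18.5) · sin54.6°·cos11.8° / [1 − cos(42.8°)]
    = 7.243 · 0.8151·0.9789 / [1 − 0.7337]
    = 7.243 · 0.7979 / 0.2663
    = 21.71 m

H_c = 21.71 m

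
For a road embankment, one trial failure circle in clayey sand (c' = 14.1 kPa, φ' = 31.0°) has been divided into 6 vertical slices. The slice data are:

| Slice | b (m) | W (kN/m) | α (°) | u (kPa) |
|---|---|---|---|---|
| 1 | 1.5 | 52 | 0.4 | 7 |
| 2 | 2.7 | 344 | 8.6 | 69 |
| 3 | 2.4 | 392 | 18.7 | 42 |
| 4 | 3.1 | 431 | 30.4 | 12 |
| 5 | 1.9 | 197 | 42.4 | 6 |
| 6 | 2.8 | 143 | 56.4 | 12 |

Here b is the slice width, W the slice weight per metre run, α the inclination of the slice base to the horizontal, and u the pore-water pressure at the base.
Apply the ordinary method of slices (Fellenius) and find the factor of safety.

Ordinary method of slices: FS = Σ[c'·Δl_i + (W_i cosα_i − u_i·Δl_i)·tanφ'] / Σ W_i sinα_i, with Δl_i = b_i / cosα_i.
Slice 1: Δl = 1.5/cos0.4° = 1.500 m; N'_1 = 52·cos0.4° − 7·1.500 = 41.5; c'Δl = 21.15; W sinα = 0.4
Slice 2: Δl = 2.7/cos8.6° = 2.731 m; N'_2 = 344·cos8.6° − 69·2.731 = 151.7; c'Δl = 38.50; W sinα = 51.4
Slice 3: Δl = 2.4/cos18.7° = 2.534 m; N'_3 = 392·cos18.7° − 42·2.534 = 264.9; c'Δl = 35.73; W sinα = 125.7
Slice 4: Δl = 3.1/cos30.4° = 3.594 m; N'_4 = 431·cos30.4° − 12·3.594 = 328.6; c'Δl = 50.68; W sinα = 218.1
Slice 5: Δl = 1.9/cos42.4° = 2.573 m; N'_5 = 197·cos42.4° − 6·2.573 = 130.0; c'Δl = 36.28; W sinα = 132.8
Slice 6: Δl = 2.8/cos56.4° = 5.060 m; N'_6 = 143·cos56.4° − 12·5.060 = 18.4; c'Δl = 71.34; W sinα = 119.1
Σc'Δl = 253.7 kN/m; ΣN' = 935.2 kN/m; ΣW sinα = 647.5 kN/m
Resisting = 253.7 + 935.2·tan31.0° = 253.7 + 561.9 = 815.6 kN/m
FS = 815.6 / 647.5 = 1.260

FS = 1.26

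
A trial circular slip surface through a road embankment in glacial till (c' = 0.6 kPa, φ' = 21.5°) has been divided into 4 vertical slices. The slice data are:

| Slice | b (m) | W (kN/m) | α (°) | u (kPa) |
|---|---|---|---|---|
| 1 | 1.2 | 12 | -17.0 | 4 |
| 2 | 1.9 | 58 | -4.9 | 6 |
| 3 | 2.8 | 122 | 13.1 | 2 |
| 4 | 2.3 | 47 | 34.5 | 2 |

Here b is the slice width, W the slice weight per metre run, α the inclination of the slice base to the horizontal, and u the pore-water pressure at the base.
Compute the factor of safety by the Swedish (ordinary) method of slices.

Ordinary method of slices: FS = Σ[c'·Δl_i + (W_i cosα_i − u_i·Δl_i)·tanφ'] / Σ W_i sinα_i, with Δl_i = b_i / cosα_i.
Slice 1: Δl = 1.2/cos(-17.0°) = 1.255 m; N'_1 = 12·cos(-17.0°) − 4·1.255 = 6.5; c'Δl = 0.75; W sinα = -3.5
Slice 2: Δl = 1.9/cos(-4.9°) = 1.907 m; N'_2 = 58·cos(-4.9°) − 6·1.907 = 46.3; c'Δl = 1.14; W sinα = -5.0
Slice 3: Δl = 2.8/cos13.1° = 2.875 m; N'_3 = 122·cos13.1° − 2·2.875 = 113.1; c'Δl = 1.72; W sinα = 27.7
Slice 4: Δl = 2.3/cos34.5° = 2.791 m; N'_4 = 47·cos34.5° − 2·2.791 = 33.2; c'Δl = 1.67; W sinα = 26.6
Σc'Δl = 5.3 kN/m; ΣN' = 199.0 kN/m; ΣW sinα = 45.8 kN/m
Resisting = 5.3 + 199.0·tan21.5° = 5.3 + 78.4 = 83.7 kN/m
FS = 83.7 / 45.8 = 1.827

FS = 1.83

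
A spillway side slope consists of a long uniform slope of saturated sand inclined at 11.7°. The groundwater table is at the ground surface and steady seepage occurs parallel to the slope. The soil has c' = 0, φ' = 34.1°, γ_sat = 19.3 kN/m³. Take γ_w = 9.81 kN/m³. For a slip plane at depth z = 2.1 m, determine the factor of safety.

FS = 1.61

With seepage parallel to the slope and the water table at the surface, the effective normal stress on the slip plane uses the buoyant unit weight γ' = γ_sat − γ_w while the driving shear stress uses γ_sat:
FS = [c' + γ' z cos²β tanφ'] / [γ_sat z sinβ cosβ]
(For c' = 0 this reduces to FS = (γ'/γ_sat)·tanφ'/tanβ.)
γ' = 19.3 − 9.81 = 9.49 kN/m³
Numerator = 0.0 + 9.49·2.1·cos²11.7°·tan34.1° = 0.0 + 9.49·2.1·0.9589·0.6771 = 12.938 kPa
Denominator = 19.3·2.1·sin11.7°·cos11.7° = 19.3·2.1·0.2028·0.9792 = 8.048 kPa
FS = 12.938 / 8.048 = 1.608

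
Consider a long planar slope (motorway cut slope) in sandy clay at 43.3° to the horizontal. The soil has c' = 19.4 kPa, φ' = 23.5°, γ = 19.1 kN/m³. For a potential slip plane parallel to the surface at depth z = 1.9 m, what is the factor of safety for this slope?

FS = 1.53

For an infinite slope with a slip plane parallel to the surface (no pore pressure): FS = [c' + γz cos²β tanφ'] / [γz sinβ cosβ].
γz = 19.1·1.9 = 36.29 kN/m²
Numerator = 19.4 + 36.29·cos²43.3°·tan23.5° = 19.4 + 36.29·0.5297·0.4348 = 27.758 kPa
Denominator = 36.29·sin43.3°·cos43.3° = 36.29·0.6858·0.7278 = 18.113 kPa
FS = 27.758 / 18.113 = 1.532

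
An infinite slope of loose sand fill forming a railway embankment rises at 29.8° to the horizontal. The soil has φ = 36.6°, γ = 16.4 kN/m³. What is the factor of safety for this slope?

For a dry cohesionless infinite slope the factor of safety is FS = tanφ / tanβ.
FS = tan36.6° / tan29.8° = 0.7427 / 0.5727 = 1.297

FS = 1.30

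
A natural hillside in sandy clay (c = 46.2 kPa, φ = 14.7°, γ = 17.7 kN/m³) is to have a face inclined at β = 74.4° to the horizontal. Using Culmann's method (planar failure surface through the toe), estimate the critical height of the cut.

Culmann's analysis gives the critical failure plane at α_cr = (β + φ)/2 = (74.4 + 14.7)/2 = 44.6°, and the critical height
H_c = (4c/γ) · sinβ cosφ / [1 − cos(β − φ)]
    = (4·46.2/17.7) · sin74.4°·cos14.7° / [1 − cos(59.7°)]
    = 10.441 · 0.9632·0.9673 / [1 − 0.5045]
    = 10.441 · 0.9316 / 0.4955
    = 19.63 m

H_c = 19.63 m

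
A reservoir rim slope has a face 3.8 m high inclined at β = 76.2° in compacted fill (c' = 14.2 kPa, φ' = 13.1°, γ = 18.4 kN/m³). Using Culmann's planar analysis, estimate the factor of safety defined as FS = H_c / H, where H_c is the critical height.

FS = 1.40

H_c = (4c'/γ) · sinβ cosφ' / [1 − cos(β − φ')]
    = (4·14.2/18.4) · sin76.2°·cos13.1° / [1 − cos63.1°]
    = 3.087 · 0.9459 / 0.5476 = 5.33 m
FS = H_c / H = 5.33 / 3.8 = 1.403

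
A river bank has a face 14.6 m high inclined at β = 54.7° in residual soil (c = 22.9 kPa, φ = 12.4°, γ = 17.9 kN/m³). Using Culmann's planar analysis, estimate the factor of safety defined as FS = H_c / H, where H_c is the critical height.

FS = 1.07

H_c = (4c/γ) · sinβ cosφ / [1 − cos(β − φ)]
    = (4·22.9/17.9) · sin54.7°·cos12.4° / [1 − cos42.3°]
    = 5.117 · 0.7971 / 0.2604 = 15.67 m
FS = H_c / H = 15.67 / 14.6 = 1.073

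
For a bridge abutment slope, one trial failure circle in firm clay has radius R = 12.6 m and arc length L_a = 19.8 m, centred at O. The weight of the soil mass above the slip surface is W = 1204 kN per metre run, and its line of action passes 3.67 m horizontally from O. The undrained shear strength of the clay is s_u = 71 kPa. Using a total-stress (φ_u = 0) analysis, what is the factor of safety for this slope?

Taking moments about the centre O, the resisting moment is provided by the undrained shear strength acting along the arc:
M_R = s_u·L_a·R = 71·19.80·12.6 = 17713.1 kN·m/m
M_D = W·d = 1204·3.67 = 4418.7 kN·m/m
FS = M_R / M_D = 17713.1 / 4418.7 = 4.009

FS = 4.01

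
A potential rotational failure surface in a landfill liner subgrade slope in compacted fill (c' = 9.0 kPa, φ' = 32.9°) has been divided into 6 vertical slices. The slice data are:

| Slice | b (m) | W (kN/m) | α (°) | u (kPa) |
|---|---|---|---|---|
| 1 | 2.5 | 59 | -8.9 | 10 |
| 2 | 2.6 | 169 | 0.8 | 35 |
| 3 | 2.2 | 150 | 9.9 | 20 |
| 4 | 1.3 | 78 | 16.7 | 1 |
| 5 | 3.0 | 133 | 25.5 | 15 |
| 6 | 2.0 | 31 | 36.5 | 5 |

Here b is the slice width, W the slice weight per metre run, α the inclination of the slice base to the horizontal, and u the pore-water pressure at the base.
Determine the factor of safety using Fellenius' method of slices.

Ordinary method of slices: FS = Σ[c'·Δl_i + (W_i cosα_i − u_i·Δl_i)·tanφ'] / Σ W_i sinα_i, with Δl_i = b_i / cosα_i.
Slice 1: Δl = 2.5/cos(-8.9°) = 2.530 m; N'_1 = 59·cos(-8.9°) − 10·2.530 = 33.0; c'Δl = 22.77; W sinα = -9.1
Slice 2: Δl = 2.6/cos0.8° = 2.600 m; N'_2 = 169·cos0.8° − 35·2.600 = 78.0; c'Δl = 23.40; W sinα = 2.4
Slice 3: Δl = 2.2/cos9.9° = 2.233 m; N'_3 = 150·cos9.9° − 20·2.233 = 103.1; c'Δl = 20.10; W sinα = 25.8
Slice 4: Δl = 1.3/cos16.7° = 1.357 m; N'_4 = 78·cos16.7° − 1·1.357 = 73.4; c'Δl = 12.22; W sinα = 22.4
Slice 5: Δl = 3.0/cos25.5° = 3.324 m; N'_5 = 133·cos25.5° − 15·3.324 = 70.2; c'Δl = 29.91; W sinα = 57.3
Slice 6: Δl = 2.0/cos36.5° = 2.488 m; N'_6 = 31·cos36.5° − 5·2.488 = 12.5; c'Δl = 22.39; W sinα = 18.4
Σc'Δl = 130.8 kN/m; ΣN' = 370.1 kN/m; ΣW sinα = 117.1 kN/m
Resisting = 130.8 + 370.1·tan32.9° = 130.8 + 239.4 = 370.2 kN/m
FS = 370.2 / 117.1 = 3.161

FS = 3.16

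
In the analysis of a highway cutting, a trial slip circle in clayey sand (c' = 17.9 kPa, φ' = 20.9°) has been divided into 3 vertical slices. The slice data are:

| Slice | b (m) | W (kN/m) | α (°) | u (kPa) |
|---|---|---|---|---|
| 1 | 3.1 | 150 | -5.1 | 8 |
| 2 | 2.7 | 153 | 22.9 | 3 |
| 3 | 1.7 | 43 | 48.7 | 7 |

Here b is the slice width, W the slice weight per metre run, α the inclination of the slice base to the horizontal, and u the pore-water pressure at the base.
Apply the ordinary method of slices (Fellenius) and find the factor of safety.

Ordinary method of slices: FS = Σ[c'·Δl_i + (W_i cosα_i − u_i·Δl_i)·tanφ'] / Σ W_i sinα_i, with Δl_i = b_i / cosα_i.
Slice 1: Δl = 3.1/cos(-5.1°) = 3.112 m; N'_1 = 150·cos(-5.1°) − 8·3.112 = 124.5; c'Δl = 55.71; W sinα = -13.3
Slice 2: Δl = 2.7/cos22.9° = 2.931 m; N'_2 = 153·cos22.9° − 3·2.931 = 132.1; c'Δl = 52.47; W sinα = 59.5
Slice 3: Δl = 1.7/cos48.7° = 2.576 m; N'_3 = 43·cos48.7° − 7·2.576 = 10.3; c'Δl = 46.11; W sinα = 32.3
Σc'Δl = 154.3 kN/m; ΣN' = 267.0 kN/m; ΣW sinα = 78.5 kN/m
Resisting = 154.3 + 267.0·tan20.9° = 154.3 + 102.0 = 256.2 kN/m
FS = 256.2 / 78.5 = 3.264

FS = 3.26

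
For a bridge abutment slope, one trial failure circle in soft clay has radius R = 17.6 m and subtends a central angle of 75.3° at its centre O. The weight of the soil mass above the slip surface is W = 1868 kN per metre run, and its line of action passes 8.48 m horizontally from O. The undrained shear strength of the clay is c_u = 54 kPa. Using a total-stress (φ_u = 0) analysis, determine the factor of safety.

FS = 1.39

Taking moments about the centre O, the resisting moment is provided by the undrained shear strength acting along the arc:
Arc length L_a = R·θ = 17.6·(75.3°·π/180) = 17.6·1.3142 = 23.13 m
M_R = c_u·L_a·R = 54·23.13·17.6 = 21983.2 kN·m/m
M_D = W·d = 1868·8.48 = 15840.6 kN·m/m
FS = M_R / M_D = 21983.2 / 15840.6 = 1.388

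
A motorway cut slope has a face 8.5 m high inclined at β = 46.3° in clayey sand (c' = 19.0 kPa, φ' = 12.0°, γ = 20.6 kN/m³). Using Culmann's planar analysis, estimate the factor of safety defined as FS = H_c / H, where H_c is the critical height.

H_c = (4c'/γ) · sinβ cosφ' / [1 − cos(β − φ')]
    = (4·19.0/20.6) · sin46.3°·cos12.0° / [1 − cos34.3°]
    = 3.689 · 0.7072 / 0.1739 = 15.00 m
FS = H_c / H = 15.00 / 8.5 = 1.765

FS = 1.77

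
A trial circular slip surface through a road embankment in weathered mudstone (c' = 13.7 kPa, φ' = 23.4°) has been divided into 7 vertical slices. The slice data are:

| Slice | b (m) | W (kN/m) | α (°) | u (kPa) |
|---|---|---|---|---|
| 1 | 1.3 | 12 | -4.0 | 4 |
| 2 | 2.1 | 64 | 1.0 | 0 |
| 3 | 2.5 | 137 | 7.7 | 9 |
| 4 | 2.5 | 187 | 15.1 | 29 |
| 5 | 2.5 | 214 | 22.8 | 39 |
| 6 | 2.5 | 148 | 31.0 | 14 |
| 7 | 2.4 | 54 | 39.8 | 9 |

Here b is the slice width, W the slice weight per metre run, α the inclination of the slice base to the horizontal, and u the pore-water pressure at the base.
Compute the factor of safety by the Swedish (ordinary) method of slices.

Ordinary method of slices: FS = Σ[c'·Δl_i + (W_i cosα_i − u_i·Δl_i)·tanφ'] / Σ W_i sinα_i, with Δl_i = b_i / cosα_i.
Slice 1: Δl = 1.3/cos(-4.0°) = 1.303 m; N'_1 = 12·cos(-4.0°) − 4·1.303 = 6.8; c'Δl = 17.85; W sinα = -0.8
Slice 2: Δl = 2.1/cos1.0° = 2.100 m; N'_2 = 64·cos1.0° − 0·2.100 = 64.0; c'Δl = 28.77; W sinα = 1.1
Slice 3: Δl = 2.5/cos7.7° = 2.523 m; N'_3 = 137·cos7.7° − 9·2.523 = 113.1; c'Δl = 34.56; W sinα = 18.4
Slice 4: Δl = 2.5/cos15.1° = 2.589 m; N'_4 = 187·cos15.1° − 29·2.589 = 105.5; c'Δl = 35.47; W sinα = 48.7
Slice 5: Δl = 2.5/cos22.8° = 2.712 m; N'_5 = 214·cos22.8° − 39·2.712 = 91.5; c'Δl = 37.15; W sinα = 82.9
Slice 6: Δl = 2.5/cos31.0° = 2.917 m; N'_6 = 148·cos31.0° − 14·2.917 = 86.0; c'Δl = 39.96; W sinα = 76.2
Slice 7: Δl = 2.4/cos39.8° = 3.124 m; N'_7 = 54·cos39.8° − 9·3.124 = 13.4; c'Δl = 42.80; W sinα = 34.6
Σc'Δl = 236.6 kN/m; ΣN' = 480.2 kN/m; ΣW sinα = 261.1 kN/m
Resisting = 236.6 + 480.2·tan23.4° = 236.6 + 207.8 = 444.4 kN/m
FS = 444.4 / 261.1 = 1.702

FS = 1.70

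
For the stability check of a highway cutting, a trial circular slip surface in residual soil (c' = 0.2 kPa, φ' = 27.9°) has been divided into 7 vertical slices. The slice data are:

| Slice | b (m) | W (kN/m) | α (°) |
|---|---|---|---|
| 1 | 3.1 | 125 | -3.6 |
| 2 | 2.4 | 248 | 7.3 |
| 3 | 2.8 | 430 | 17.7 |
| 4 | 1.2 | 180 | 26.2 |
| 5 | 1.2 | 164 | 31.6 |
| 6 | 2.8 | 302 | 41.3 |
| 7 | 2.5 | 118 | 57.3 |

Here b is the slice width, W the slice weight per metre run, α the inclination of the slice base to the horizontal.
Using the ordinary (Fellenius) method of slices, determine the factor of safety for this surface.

FS = 1.18

Ordinary method of slices: FS = Σ[c'·Δl_i + (W_i cosα_i)·tanφ'] / Σ W_i sinα_i, with Δl_i = b_i / cosα_i.
Slice 1: Δl = 3.1/cos(-3.6°) = 3.106 m; N'_1 = 125·cos(-3.6°) = 124.8; c'Δl = 0.62; W sinα = -7.8
Slice 2: Δl = 2.4/cos7.3° = 2.420 m; N'_2 = 248·cos7.3° = 246.0; c'Δl = 0.48; W sinα = 31.5
Slice 3: Δl = 2.8/cos17.7° = 2.939 m; N'_3 = 430·cos17.7° = 409.6; c'Δl = 0.59; W sinα = 130.7
Slice 4: Δl = 1.2/cos26.2° = 1.337 m; N'_4 = 180·cos26.2° = 161.5; c'Δl = 0.27; W sinα = 79.5
Slice 5: Δl = 1.2/cos31.6° = 1.409 m; N'_5 = 164·cos31.6° = 139.7; c'Δl = 0.28; W sinα = 85.9
Slice 6: Δl = 2.8/cos41.3° = 3.727 m; N'_6 = 302·cos41.3° = 226.9; c'Δl = 0.75; W sinα = 199.3
Slice 7: Δl = 2.5/cos57.3° = 4.628 m; N'_7 = 118·cos57.3° = 63.7; c'Δl = 0.93; W sinα = 99.3
Σc'Δl = 3.9 kN/m; ΣN' = 1372.2 kN/m; ΣW sinα = 618.4 kN/m
Resisting = 3.9 + 1372.2·tan27.9° = 3.9 + 726.5 = 730.5 kN/m
FS = 730.5 / 618.4 = 1.181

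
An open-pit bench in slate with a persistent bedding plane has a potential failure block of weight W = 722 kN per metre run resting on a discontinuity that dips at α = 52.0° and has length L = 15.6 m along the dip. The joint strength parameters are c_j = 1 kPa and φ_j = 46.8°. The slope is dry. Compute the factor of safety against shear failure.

FS = 0.86

Resolving the block weight along and normal to the plane and applying the Mohr–Coulomb strength on the joint:
N' = W cosα = 722·cos52.0° = 444.5 kN/m
Driving force T = W sinα = 722·sin52.0° = 568.9 kN/m
Resisting force R = c_j·L + N'·tanφ_j = 1·15.6 + 444.5·tan46.8° = 15.6 + 473.4 = 489.0 kN/m
FS = R / T = 489.0 / 568.9 = 0.859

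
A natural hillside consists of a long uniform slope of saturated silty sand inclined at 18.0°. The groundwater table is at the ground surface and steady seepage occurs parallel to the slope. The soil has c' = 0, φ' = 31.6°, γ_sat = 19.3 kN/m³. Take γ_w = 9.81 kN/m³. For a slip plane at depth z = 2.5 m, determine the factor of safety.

FS = 0.93

With seepage parallel to the slope and the water table at the surface, the effective normal stress on the slip plane uses the buoyant unit weight γ' = γ_sat − γ_w while the driving shear stress uses γ_sat:
FS = [c' + γ' z cos²β tanφ'] / [γ_sat z sinβ cosβ]
(For c' = 0 this reduces to FS = (γ'/γ_sat)·tanφ'/tanβ.)
γ' = 19.3 − 9.81 = 9.49 kN/m³
Numerator = 0.0 + 9.49·2.5·cos²18.0°·tan31.6° = 0.0 + 9.49·2.5·0.9045·0.6152 = 13.202 kPa
Denominator = 19.3·2.5·sin18.0°·cos18.0° = 19.3·2.5·0.3090·0.9511 = 14.180 kPa
FS = 13.202 / 14.180 = 0.931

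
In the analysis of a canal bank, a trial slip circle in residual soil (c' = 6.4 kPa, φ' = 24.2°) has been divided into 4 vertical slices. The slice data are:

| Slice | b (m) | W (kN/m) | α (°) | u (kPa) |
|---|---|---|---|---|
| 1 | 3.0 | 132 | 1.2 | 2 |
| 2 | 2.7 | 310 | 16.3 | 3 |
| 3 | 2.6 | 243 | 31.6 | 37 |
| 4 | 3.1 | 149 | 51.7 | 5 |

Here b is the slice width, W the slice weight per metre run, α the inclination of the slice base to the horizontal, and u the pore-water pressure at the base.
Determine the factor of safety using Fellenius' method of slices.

FS = 1.04

Ordinary method of slices: FS = Σ[c'·Δl_i + (W_i cosα_i − u_i·Δl_i)·tanφ'] / Σ W_i sinα_i, with Δl_i = b_i / cosα_i.
Slice 1: Δl = 3.0/cos1.2° = 3.001 m; N'_1 = 132·cos1.2° − 2·3.001 = 126.0; c'Δl = 19.20; W sinα = 2.8
Slice 2: Δl = 2.7/cos16.3° = 2.813 m; N'_2 = 310·cos16.3° − 3·2.813 = 289.1; c'Δl = 18.00; W sinα = 87.0
Slice 3: Δl = 2.6/cos31.6° = 3.053 m; N'_3 = 243·cos31.6° − 37·3.053 = 94.0; c'Δl = 19.54; W sinα = 127.3
Slice 4: Δl = 3.1/cos51.7° = 5.002 m; N'_4 = 149·cos51.7° − 5·5.002 = 67.3; c'Δl = 32.01; W sinα = 116.9
Σc'Δl = 88.8 kN/m; ΣN' = 576.4 kN/m; ΣW sinα = 334.0 kN/m
Resisting = 88.8 + 576.4·tan24.2° = 88.8 + 259.1 = 347.8 kN/m
FS = 347.8 / 334.0 = 1.041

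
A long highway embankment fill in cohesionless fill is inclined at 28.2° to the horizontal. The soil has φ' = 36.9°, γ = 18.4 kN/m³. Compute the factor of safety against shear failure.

For a dry cohesionless infinite slope the factor of safety is FS = tanφ' / tanβ.
FS = tan36.9° / tan28.2° = 0.7508 / 0.5362 = 1.400

FS = 1.40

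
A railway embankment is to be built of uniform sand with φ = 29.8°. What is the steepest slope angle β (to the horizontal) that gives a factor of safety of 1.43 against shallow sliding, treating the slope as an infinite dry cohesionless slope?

For an infinite dry cohesionless slope FS = tanφ/tanβ, so tanβ = tanφ / FS.
tanβ = tan29.8° / 1.43 = 0.5727 / 1.43 = 0.4005
β = arctan(0.4005) = 21.83°

β = 21.8°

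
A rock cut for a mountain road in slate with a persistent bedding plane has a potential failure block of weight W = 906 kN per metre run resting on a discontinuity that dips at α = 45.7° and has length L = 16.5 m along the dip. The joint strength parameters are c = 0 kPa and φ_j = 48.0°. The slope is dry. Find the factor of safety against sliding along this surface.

Resolving the block weight along and normal to the plane and applying the Mohr–Coulomb strength on the joint:
N' = W cosα = 906·cos45.7° = 632.8 kN/m
Driving force T = W sinα = 906·sin45.7° = 648.4 kN/m
Resisting force R = c·L + N'·tanφ_j = 0·16.5 + 632.8·tan48.0° = 0.0 + 702.8 = 702.8 kN/m
FS = R / T = 702.8 / 648.4 = 1.084

FS = 1.08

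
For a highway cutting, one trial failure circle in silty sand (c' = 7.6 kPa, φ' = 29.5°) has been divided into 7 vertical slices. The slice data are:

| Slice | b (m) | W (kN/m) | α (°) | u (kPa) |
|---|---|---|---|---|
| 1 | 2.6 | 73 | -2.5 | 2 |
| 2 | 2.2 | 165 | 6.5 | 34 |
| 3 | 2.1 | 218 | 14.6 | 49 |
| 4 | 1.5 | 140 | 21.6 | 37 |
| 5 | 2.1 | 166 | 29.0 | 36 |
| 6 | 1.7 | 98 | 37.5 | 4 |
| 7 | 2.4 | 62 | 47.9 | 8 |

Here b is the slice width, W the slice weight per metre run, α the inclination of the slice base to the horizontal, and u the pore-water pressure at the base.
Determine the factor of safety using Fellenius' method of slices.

FS = 1.28

Ordinary method of slices: FS = Σ[c'·Δl_i + (W_i cosα_i − u_i·Δl_i)·tanφ'] / Σ W_i sinα_i, with Δl_i = b_i / cosα_i.
Slice 1: Δl = 2.6/cos(-2.5°) = 2.602 m; N'_1 = 73·cos(-2.5°) − 2·2.602 = 67.7; c'Δl = 19.78; W sinα = -3.2
Slice 2: Δl = 2.2/cos6.5° = 2.214 m; N'_2 = 165·cos6.5° − 34·2.214 = 88.7; c'Δl = 16.83; W sinα = 18.7
Slice 3: Δl = 2.1/cos14.6° = 2.170 m; N'_3 = 218·cos14.6° − 49·2.170 = 104.6; c'Δl = 16.49; W sinα = 55.0
Slice 4: Δl = 1.5/cos21.6° = 1.613 m; N'_4 = 140·cos21.6° − 37·1.613 = 70.5; c'Δl = 12.26; W sinα = 51.5
Slice 5: Δl = 2.1/cos29.0° = 2.401 m; N'_5 = 166·cos29.0° − 36·2.401 = 58.7; c'Δl = 18.25; W sinα = 80.5
Slice 6: Δl = 1.7/cos37.5° = 2.143 m; N'_6 = 98·cos37.5° − 4·2.143 = 69.2; c'Δl = 16.29; W sinα = 59.7
Slice 7: Δl = 2.4/cos47.9° = 3.580 m; N'_7 = 62·cos47.9° − 8·3.580 = 12.9; c'Δl = 27.21; W sinα = 46.0
Σc'Δl = 127.1 kN/m; ΣN' = 472.3 kN/m; ΣW sinα = 308.1 kN/m
Resisting = 127.1 + 472.3·tan29.5° = 127.1 + 267.2 = 394.3 kN/m
FS = 394.3 / 308.1 = 1.280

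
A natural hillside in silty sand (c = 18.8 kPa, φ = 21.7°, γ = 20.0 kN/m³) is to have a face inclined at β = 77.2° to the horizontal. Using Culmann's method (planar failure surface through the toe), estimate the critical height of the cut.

Culmann's analysis gives the critical failure plane at α_cr = (β + φ)/2 = (77.2 + 21.7)/2 = 49.5°, and the critical height
H_c = (4c/γ) · sinβ cosφ / [1 − cos(β − φ)]
    = (4·18.8/20.0) · sin77.2°·cos21.7° / [1 − cos(55.5°)]
    = 3.760 · 0.9751·0.9291 / [1 − 0.5664]
    = 3.760 · 0.9060 / 0.4336
    = 7.86 m

H_c = 7.86 m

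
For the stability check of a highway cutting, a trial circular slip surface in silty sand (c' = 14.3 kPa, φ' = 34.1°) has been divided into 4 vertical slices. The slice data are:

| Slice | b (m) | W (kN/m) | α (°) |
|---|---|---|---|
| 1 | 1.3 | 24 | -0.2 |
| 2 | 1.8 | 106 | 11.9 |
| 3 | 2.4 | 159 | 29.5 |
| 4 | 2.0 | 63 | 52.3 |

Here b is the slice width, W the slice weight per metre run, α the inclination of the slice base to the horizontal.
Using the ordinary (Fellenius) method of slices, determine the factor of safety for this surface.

Ordinary method of slices: FS = Σ[c'·Δl_i + (W_i cosα_i)·tanφ'] / Σ W_i sinα_i, with Δl_i = b_i / cosα_i.
Slice 1: Δl = 1.3/cos(-0.2°) = 1.300 m; N'_1 = 24·cos(-0.2°) = 24.0; c'Δl = 18.59; W sinα = -0.1
Slice 2: Δl = 1.8/cos11.9° = 1.840 m; N'_2 = 106·cos11.9° = 103.7; c'Δl = 26.31; W sinα = 21.9
Slice 3: Δl = 2.4/cos29.5° = 2.757 m; N'_3 = 159·cos29.5° = 138.4; c'Δl = 39.43; W sinα = 78.3
Slice 4: Δl = 2.0/cos52.3° = 3.271 m; N'_4 = 63·cos52.3° = 38.5; c'Δl = 46.77; W sinα = 49.8
Σc'Δl = 131.1 kN/m; ΣN' = 304.6 kN/m; ΣW sinα = 149.9 kN/m
Resisting = 131.1 + 304.6·tan34.1° = 131.1 + 206.3 = 337.3 kN/m
FS = 337.3 / 149.9 = 2.250

FS = 2.25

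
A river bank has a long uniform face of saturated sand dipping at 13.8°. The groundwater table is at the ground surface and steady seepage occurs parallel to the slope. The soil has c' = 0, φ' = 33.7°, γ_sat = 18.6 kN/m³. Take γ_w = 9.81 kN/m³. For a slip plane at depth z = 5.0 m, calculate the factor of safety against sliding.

FS = 1.28

With seepage parallel to the slope and the water table at the surface, the effective normal stress on the slip plane uses the buoyant unit weight γ' = γ_sat − γ_w while the driving shear stress uses γ_sat:
FS = [c' + γ' z cos²β tanφ'] / [γ_sat z sinβ cosβ]
(For c' = 0 this reduces to FS = (γ'/γ_sat)·tanφ'/tanβ.)
γ' = 18.6 − 9.81 = 8.79 kN/m³
Numerator = 0.0 + 8.79·5.0·cos²13.8°·tan33.7° = 0.0 + 8.79·5.0·0.9431·0.6669 = 27.643 kPa
Denominator = 18.6·5.0·sin13.8°·cos13.8° = 18.6·5.0·0.2385·0.9711 = 21.543 kPa
FS = 27.643 / 21.543 = 1.283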